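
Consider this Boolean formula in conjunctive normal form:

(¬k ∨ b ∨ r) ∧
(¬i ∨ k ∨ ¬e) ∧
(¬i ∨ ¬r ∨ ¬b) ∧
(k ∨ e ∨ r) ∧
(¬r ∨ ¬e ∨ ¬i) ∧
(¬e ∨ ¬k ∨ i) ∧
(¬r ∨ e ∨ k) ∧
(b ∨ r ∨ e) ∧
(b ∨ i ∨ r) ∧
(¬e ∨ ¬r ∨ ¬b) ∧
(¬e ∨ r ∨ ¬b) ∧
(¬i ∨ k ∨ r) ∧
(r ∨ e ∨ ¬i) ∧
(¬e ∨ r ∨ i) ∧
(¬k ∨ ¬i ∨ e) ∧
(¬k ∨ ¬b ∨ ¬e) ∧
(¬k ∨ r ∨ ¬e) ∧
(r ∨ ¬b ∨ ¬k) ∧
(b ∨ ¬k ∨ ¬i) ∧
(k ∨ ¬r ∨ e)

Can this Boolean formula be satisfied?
Yes

Yes, the formula is satisfiable.

One satisfying assignment is: i=False, k=False, b=False, r=True, e=True

Verification: With this assignment, all 20 clauses evaluate to true.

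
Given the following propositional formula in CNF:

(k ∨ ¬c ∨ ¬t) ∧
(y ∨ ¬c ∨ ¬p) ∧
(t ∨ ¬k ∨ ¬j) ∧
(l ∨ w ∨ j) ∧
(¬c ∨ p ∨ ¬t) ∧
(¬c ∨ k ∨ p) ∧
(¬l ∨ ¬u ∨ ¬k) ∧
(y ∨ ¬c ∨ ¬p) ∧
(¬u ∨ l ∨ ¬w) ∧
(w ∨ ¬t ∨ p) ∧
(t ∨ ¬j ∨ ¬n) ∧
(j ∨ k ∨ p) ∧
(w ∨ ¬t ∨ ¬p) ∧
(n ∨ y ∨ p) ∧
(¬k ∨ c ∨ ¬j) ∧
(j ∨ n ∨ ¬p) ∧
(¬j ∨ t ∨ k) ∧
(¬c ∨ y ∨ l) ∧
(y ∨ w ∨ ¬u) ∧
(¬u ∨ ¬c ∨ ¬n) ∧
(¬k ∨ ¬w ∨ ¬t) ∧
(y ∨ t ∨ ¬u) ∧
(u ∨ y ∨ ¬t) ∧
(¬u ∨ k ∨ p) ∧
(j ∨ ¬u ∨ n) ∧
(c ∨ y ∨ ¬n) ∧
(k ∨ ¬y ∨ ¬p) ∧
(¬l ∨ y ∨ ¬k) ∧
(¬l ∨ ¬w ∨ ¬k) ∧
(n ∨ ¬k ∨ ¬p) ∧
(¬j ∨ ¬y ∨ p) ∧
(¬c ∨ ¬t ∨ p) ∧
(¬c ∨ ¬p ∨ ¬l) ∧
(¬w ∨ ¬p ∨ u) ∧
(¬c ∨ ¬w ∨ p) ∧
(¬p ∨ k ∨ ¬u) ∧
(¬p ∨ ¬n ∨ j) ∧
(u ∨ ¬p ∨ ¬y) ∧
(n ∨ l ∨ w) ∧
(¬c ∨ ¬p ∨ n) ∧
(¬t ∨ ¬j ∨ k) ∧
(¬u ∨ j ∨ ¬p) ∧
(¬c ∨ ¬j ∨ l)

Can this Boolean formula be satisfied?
Yes

Yes, the formula is satisfiable.

One satisfying assignment is: n=False, l=False, k=True, w=True, y=True, c=False, j=False, t=False, p=False, u=False

Verification: With this assignment, all 43 clauses evaluate to true.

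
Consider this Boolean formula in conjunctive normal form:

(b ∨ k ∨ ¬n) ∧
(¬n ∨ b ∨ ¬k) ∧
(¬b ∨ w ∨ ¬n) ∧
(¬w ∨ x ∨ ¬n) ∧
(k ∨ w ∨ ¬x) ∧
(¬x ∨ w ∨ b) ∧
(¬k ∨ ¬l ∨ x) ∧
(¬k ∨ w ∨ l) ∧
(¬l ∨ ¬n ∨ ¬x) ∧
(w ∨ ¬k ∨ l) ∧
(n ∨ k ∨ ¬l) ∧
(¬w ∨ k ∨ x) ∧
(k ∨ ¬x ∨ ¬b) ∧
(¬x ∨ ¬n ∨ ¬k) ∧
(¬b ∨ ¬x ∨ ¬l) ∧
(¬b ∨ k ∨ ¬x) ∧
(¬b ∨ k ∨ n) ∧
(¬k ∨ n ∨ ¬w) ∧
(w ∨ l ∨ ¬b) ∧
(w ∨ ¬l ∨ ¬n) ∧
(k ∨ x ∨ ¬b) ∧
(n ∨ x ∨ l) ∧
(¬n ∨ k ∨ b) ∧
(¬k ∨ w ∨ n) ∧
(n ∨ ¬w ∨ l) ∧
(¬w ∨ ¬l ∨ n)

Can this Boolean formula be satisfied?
No

No, the formula is not satisfiable.

No assignment of truth values to the variables can make all 26 clauses true simultaneously.

The formula is UNSAT (unsatisfiable).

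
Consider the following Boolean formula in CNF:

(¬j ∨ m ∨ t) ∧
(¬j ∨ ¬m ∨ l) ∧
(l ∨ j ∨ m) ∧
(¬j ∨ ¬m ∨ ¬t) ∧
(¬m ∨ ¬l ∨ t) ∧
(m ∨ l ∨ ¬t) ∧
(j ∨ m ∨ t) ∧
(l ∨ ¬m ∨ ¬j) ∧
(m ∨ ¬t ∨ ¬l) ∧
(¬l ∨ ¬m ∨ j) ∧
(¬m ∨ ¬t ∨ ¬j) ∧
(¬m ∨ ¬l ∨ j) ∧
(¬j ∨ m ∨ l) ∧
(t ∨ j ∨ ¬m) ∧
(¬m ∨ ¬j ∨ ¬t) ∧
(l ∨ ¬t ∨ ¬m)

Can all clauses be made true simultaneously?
No

No, the formula is not satisfiable.

No assignment of truth values to the variables can make all 16 clauses true simultaneously.

The formula is UNSAT (unsatisfiable).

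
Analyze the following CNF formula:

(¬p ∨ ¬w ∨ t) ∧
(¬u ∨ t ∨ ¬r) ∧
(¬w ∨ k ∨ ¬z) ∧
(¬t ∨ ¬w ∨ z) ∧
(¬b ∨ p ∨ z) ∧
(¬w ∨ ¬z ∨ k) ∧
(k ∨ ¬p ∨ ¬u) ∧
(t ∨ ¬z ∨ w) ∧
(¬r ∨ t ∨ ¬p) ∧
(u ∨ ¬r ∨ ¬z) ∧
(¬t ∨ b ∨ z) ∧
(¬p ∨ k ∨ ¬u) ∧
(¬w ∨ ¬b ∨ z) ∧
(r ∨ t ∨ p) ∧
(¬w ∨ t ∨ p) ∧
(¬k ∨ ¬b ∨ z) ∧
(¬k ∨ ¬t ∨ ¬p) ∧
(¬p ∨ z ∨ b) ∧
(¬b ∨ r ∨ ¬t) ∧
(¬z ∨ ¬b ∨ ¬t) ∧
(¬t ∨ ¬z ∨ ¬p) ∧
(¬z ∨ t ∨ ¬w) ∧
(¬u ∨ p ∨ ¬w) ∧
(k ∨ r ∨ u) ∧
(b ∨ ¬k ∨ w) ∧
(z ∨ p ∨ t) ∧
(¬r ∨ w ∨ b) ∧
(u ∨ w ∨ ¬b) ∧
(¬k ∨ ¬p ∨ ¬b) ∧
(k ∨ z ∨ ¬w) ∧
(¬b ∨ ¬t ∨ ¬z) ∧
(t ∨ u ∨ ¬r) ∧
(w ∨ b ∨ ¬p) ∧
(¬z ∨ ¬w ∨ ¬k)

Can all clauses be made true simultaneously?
Yes

Yes, the formula is satisfiable.

One satisfying assignment is: t=True, w=False, z=True, u=True, b=False, k=False, p=False, r=False

Verification: With this assignment, all 34 clauses evaluate to true.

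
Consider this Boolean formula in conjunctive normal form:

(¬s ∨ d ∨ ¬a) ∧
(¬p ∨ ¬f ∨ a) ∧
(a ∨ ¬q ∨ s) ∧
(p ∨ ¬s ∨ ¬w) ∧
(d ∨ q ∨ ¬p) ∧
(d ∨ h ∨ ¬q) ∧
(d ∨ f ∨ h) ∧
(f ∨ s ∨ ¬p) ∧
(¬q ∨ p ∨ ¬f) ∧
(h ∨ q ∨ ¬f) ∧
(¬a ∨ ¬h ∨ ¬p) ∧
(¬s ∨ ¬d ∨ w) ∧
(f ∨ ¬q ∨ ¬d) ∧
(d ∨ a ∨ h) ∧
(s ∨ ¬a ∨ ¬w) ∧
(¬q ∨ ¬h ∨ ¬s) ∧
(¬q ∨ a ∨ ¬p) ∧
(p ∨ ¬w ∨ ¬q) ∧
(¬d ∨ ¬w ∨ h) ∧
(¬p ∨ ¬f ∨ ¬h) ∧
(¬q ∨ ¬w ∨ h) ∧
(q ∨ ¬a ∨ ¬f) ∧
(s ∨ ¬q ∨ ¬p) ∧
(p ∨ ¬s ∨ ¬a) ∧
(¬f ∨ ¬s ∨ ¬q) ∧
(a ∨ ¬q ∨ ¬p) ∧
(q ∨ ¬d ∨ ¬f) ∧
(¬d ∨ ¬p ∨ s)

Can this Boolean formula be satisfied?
Yes

Yes, the formula is satisfiable.

One satisfying assignment is: a=False, s=False, h=False, f=False, w=False, d=True, q=False, p=False

Verification: With this assignment, all 28 clauses evaluate to true.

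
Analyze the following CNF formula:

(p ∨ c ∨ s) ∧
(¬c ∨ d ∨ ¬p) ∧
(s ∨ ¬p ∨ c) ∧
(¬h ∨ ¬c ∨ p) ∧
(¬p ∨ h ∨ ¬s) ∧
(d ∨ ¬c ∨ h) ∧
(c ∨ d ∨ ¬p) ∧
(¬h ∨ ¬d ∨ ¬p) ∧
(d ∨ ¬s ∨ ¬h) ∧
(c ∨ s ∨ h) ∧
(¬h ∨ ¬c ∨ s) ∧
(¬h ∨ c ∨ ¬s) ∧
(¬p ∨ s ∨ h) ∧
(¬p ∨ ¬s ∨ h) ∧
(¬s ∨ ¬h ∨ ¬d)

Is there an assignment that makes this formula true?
Yes

Yes, the formula is satisfiable.

One satisfying assignment is: p=False, s=True, c=False, h=False, d=False

Verification: With this assignment, all 15 clauses evaluate to true.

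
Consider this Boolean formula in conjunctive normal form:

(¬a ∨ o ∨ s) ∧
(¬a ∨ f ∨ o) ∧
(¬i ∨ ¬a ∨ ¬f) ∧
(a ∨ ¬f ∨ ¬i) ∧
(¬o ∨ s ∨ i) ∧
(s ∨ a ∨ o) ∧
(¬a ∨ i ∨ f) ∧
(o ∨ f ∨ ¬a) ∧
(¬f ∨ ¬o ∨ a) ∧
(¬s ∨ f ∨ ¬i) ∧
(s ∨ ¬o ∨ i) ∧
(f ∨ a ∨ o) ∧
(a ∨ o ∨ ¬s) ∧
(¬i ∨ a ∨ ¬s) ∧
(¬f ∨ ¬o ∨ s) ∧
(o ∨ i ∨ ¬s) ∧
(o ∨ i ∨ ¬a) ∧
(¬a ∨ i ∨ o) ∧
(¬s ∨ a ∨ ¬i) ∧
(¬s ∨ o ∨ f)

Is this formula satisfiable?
Yes

Yes, the formula is satisfiable.

One satisfying assignment is: f=False, i=True, a=False, o=True, s=False

Verification: With this assignment, all 20 clauses evaluate to true.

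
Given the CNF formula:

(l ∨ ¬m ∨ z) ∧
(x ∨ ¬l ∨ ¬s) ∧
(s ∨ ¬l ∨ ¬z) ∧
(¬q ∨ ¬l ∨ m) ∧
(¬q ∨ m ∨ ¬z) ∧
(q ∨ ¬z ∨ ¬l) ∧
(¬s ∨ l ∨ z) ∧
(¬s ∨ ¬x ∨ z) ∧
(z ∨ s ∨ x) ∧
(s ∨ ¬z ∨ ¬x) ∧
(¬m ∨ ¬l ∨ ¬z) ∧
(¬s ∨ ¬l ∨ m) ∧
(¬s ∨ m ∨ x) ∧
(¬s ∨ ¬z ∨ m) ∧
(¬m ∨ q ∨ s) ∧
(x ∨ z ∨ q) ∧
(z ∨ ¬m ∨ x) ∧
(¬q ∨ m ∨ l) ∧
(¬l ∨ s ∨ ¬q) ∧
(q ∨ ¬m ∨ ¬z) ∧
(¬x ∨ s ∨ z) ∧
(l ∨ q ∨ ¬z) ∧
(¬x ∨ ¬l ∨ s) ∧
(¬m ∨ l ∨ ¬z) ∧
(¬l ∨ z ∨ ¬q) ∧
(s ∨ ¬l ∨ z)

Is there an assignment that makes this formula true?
No

No, the formula is not satisfiable.

No assignment of truth values to the variables can make all 26 clauses true simultaneously.

The formula is UNSAT (unsatisfiable).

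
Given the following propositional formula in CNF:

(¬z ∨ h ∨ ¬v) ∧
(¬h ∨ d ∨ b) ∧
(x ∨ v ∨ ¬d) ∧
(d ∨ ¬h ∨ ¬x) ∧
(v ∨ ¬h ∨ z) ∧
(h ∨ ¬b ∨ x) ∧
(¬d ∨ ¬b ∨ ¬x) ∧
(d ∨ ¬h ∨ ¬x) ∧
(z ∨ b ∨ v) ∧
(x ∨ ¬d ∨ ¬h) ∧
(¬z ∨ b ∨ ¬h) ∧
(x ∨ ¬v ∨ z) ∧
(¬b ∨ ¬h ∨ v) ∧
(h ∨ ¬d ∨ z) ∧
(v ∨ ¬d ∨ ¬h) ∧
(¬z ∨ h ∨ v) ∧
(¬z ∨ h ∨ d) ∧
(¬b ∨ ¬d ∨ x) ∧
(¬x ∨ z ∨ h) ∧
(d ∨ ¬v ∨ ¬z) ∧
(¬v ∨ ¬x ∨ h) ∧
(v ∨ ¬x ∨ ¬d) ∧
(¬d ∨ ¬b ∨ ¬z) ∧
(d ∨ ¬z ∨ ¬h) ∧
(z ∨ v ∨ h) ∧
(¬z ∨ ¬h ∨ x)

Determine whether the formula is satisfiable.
Yes

Yes, the formula is satisfiable.

One satisfying assignment is: x=True, d=True, z=False, v=True, h=True, b=False

Verification: With this assignment, all 26 clauses evaluate to true.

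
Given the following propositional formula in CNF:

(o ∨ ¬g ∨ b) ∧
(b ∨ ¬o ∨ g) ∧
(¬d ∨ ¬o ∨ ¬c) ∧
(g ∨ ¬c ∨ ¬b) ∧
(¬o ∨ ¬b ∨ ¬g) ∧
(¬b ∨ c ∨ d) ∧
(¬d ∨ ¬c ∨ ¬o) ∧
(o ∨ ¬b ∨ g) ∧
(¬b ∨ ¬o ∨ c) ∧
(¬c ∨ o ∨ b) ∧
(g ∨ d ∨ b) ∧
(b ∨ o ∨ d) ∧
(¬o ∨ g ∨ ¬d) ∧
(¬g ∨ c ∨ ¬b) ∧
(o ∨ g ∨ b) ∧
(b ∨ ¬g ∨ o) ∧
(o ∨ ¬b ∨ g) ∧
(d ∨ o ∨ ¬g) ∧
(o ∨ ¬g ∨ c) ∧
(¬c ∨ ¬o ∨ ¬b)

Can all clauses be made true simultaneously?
Yes

Yes, the formula is satisfiable.

One satisfying assignment is: g=True, b=False, d=False, o=True, c=False

Verification: With this assignment, all 20 clauses evaluate to true.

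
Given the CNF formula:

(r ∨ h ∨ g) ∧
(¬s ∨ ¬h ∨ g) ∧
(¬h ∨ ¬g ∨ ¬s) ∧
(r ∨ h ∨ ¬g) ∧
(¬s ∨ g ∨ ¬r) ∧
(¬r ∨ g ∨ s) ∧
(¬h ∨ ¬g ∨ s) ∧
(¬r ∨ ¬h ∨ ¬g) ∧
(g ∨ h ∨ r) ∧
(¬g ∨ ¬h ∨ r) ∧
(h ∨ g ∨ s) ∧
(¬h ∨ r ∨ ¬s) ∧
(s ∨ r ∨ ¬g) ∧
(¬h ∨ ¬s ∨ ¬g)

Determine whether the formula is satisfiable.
Yes

Yes, the formula is satisfiable.

One satisfying assignment is: s=False, r=False, g=False, h=True

Verification: With this assignment, all 14 clauses evaluate to true.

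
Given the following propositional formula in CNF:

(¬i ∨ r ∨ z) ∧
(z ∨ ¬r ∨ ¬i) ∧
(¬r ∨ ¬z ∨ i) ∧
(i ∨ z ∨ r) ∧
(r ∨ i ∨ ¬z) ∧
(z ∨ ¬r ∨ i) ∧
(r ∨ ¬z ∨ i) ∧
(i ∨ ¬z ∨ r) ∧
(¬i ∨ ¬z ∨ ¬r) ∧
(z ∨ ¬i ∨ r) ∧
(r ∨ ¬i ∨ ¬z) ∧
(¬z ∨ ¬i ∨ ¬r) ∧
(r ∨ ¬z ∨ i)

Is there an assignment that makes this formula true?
No

No, the formula is not satisfiable.

No assignment of truth values to the variables can make all 13 clauses true simultaneously.

The formula is UNSAT (unsatisfiable).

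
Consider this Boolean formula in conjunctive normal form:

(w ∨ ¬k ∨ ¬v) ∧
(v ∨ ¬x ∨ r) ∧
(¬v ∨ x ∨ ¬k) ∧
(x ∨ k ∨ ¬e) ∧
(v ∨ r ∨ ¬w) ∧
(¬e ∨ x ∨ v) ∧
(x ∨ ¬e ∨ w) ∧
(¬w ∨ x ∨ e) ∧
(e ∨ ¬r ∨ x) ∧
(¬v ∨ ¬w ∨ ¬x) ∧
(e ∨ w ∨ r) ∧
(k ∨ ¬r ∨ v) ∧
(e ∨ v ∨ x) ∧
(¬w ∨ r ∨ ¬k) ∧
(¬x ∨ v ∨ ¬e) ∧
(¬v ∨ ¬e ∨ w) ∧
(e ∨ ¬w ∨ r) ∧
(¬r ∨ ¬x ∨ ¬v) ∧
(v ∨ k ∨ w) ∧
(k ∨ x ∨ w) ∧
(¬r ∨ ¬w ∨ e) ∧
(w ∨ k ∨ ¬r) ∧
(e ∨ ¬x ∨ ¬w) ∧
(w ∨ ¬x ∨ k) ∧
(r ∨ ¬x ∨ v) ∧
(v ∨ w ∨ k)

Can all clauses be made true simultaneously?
Yes

Yes, the formula is satisfiable.

One satisfying assignment is: v=False, x=True, k=True, w=False, r=True, e=False

Verification: With this assignment, all 26 clauses evaluate to true.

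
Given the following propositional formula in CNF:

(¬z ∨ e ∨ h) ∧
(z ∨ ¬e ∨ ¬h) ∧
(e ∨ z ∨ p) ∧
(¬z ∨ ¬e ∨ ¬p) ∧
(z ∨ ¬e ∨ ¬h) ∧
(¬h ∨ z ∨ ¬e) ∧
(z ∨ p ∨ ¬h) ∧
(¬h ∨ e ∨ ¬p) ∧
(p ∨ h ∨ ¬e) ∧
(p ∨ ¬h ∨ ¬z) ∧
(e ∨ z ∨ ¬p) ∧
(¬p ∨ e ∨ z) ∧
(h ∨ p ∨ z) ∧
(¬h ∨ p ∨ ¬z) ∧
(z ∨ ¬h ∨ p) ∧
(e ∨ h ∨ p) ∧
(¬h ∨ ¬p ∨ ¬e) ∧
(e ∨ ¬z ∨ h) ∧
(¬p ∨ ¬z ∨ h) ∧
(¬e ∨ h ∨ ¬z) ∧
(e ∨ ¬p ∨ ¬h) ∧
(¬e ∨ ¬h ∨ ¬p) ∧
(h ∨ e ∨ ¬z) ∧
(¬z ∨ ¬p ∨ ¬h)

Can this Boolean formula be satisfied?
Yes

Yes, the formula is satisfiable.

One satisfying assignment is: p=True, e=True, z=False, h=False

Verification: With this assignment, all 24 clauses evaluate to true.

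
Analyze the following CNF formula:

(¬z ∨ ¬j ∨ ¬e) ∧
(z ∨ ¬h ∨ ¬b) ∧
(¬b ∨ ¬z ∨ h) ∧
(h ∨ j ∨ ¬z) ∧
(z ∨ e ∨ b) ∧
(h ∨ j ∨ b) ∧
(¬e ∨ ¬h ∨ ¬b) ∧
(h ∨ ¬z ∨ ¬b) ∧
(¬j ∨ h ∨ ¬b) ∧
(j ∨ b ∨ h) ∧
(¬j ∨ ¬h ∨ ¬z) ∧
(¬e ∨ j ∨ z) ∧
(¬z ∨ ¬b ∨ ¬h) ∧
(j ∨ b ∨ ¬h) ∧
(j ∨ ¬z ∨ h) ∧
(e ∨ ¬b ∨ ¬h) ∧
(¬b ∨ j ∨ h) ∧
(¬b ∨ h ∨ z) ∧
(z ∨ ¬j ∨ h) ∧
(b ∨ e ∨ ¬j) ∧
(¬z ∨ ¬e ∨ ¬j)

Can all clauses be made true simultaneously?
Yes

Yes, the formula is satisfiable.

One satisfying assignment is: b=False, j=True, h=True, z=False, e=True

Verification: With this assignment, all 21 clauses evaluate to true.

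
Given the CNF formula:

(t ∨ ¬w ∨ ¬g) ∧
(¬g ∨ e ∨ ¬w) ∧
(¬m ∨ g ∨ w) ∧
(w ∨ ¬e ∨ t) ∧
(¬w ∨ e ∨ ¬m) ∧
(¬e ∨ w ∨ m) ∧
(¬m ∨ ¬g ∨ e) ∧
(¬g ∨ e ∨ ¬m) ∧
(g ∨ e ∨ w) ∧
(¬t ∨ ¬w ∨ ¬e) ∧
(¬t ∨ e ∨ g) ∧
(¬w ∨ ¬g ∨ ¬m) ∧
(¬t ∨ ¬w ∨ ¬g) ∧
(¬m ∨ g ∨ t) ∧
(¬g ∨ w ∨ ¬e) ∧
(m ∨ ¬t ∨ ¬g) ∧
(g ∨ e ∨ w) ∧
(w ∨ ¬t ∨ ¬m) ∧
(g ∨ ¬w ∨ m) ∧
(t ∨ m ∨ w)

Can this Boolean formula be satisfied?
No

No, the formula is not satisfiable.

No assignment of truth values to the variables can make all 20 clauses true simultaneously.

The formula is UNSAT (unsatisfiable).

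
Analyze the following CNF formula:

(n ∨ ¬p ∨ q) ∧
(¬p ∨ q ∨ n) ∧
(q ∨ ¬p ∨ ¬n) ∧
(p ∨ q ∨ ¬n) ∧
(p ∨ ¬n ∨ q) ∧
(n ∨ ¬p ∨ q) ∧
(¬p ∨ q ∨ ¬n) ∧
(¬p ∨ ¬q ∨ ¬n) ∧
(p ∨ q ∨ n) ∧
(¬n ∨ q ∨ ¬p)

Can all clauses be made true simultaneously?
Yes

Yes, the formula is satisfiable.

One satisfying assignment is: p=False, n=False, q=True

Verification: With this assignment, all 10 clauses evaluate to true.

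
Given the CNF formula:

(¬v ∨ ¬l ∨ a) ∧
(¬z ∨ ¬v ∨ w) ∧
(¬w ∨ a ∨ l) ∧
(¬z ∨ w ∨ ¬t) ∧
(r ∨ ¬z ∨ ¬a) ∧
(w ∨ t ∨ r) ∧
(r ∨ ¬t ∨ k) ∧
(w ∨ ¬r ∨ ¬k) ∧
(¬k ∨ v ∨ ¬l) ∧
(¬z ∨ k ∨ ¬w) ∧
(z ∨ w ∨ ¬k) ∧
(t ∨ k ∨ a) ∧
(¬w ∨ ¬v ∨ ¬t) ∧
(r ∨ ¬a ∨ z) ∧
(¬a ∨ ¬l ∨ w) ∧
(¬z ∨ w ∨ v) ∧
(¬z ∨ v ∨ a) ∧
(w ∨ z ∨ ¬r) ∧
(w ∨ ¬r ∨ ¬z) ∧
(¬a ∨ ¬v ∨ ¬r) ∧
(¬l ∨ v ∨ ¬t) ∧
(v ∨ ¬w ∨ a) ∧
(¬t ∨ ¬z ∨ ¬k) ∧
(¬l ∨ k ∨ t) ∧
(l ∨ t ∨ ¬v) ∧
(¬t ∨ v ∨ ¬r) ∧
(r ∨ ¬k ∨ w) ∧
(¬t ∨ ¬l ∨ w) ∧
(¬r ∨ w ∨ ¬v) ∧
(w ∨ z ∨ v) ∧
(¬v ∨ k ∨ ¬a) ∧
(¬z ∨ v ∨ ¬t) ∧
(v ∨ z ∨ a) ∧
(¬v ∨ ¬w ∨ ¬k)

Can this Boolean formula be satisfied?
Yes

Yes, the formula is satisfiable.

One satisfying assignment is: t=False, l=False, z=False, v=False, r=True, a=True, k=False, w=True

Verification: With this assignment, all 34 clauses evaluate to true.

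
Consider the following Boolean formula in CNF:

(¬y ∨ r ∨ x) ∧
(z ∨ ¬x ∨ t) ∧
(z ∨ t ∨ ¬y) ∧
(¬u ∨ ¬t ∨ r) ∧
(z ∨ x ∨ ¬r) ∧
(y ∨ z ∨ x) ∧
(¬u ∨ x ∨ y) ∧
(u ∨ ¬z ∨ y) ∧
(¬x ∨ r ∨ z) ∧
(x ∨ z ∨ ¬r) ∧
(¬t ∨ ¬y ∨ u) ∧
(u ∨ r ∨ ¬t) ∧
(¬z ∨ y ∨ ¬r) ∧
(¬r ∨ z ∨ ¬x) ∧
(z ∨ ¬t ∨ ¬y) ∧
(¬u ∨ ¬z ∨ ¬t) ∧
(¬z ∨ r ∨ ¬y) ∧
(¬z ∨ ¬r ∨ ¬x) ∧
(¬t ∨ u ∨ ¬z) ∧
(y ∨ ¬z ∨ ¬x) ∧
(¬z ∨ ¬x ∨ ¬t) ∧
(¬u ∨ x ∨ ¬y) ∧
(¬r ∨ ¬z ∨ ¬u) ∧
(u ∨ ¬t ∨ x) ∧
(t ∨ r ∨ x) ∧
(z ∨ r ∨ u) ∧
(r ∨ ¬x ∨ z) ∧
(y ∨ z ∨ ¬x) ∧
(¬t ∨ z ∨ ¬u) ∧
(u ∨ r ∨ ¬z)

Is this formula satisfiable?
Yes

Yes, the formula is satisfiable.

One satisfying assignment is: z=True, x=False, y=True, r=True, t=False, u=False

Verification: With this assignment, all 30 clauses evaluate to true.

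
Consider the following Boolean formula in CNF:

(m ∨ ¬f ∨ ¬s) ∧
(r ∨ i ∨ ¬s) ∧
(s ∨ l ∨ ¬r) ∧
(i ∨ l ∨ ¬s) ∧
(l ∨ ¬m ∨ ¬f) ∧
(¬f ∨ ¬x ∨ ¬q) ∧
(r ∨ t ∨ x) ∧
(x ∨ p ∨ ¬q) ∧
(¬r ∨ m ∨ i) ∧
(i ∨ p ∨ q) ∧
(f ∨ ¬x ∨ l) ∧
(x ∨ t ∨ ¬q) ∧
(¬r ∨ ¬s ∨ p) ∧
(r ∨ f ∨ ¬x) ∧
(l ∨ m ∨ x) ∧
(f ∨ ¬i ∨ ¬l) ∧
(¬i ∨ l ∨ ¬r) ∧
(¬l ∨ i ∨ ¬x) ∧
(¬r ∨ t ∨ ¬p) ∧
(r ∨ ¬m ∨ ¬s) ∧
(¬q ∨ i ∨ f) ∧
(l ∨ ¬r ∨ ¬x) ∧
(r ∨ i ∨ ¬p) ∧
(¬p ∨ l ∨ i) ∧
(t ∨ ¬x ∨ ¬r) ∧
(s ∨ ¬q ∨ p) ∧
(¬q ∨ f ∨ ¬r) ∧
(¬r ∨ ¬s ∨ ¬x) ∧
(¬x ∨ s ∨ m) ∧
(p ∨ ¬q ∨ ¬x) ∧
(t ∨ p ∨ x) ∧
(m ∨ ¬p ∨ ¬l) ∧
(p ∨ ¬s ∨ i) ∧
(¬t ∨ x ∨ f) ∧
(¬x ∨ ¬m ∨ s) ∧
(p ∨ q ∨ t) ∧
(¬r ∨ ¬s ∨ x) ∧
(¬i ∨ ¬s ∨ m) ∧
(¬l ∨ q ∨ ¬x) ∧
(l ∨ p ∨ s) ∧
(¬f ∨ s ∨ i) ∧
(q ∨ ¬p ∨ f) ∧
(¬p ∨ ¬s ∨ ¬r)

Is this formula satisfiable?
Yes

Yes, the formula is satisfiable.

One satisfying assignment is: x=False, i=True, t=True, s=False, f=True, m=False, r=True, q=False, l=True, p=False

Verification: With this assignment, all 43 clauses evaluate to true.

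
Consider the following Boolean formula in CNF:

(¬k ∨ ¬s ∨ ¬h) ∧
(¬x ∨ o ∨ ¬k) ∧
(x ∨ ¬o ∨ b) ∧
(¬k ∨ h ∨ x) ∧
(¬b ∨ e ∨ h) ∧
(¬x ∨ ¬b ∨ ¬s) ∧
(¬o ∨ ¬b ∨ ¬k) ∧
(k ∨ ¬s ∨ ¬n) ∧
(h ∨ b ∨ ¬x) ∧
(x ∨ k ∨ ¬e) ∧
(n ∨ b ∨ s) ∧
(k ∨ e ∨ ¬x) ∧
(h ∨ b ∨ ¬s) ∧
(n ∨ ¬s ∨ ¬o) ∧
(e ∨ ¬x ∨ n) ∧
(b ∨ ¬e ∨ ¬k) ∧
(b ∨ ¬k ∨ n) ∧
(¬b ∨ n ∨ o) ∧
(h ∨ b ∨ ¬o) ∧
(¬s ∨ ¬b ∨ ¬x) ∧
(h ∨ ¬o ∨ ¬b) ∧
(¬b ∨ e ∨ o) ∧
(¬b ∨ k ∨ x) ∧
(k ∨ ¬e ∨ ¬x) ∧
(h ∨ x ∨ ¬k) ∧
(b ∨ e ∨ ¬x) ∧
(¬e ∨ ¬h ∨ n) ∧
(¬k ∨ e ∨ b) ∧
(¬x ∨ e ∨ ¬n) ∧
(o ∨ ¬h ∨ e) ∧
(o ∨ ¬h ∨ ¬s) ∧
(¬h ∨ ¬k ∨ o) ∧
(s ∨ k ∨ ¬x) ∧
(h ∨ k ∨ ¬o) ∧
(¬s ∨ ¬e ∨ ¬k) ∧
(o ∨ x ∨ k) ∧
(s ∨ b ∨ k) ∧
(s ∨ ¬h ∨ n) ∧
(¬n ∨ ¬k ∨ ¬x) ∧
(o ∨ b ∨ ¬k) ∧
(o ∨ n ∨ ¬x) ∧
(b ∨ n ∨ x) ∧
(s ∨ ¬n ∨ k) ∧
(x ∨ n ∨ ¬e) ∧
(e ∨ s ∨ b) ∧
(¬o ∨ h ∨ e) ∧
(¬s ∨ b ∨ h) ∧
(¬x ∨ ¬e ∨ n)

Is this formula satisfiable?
No

No, the formula is not satisfiable.

No assignment of truth values to the variables can make all 48 clauses true simultaneously.

The formula is UNSAT (unsatisfiable).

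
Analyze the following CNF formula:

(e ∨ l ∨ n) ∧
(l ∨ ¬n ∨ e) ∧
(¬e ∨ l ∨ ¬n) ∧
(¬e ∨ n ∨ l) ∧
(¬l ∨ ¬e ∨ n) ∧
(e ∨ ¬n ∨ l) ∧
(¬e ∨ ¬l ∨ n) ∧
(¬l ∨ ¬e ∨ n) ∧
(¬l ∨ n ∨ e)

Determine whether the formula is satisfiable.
Yes

Yes, the formula is satisfiable.

One satisfying assignment is: e=True, n=True, l=True

Verification: With this assignment, all 9 clauses evaluate to true.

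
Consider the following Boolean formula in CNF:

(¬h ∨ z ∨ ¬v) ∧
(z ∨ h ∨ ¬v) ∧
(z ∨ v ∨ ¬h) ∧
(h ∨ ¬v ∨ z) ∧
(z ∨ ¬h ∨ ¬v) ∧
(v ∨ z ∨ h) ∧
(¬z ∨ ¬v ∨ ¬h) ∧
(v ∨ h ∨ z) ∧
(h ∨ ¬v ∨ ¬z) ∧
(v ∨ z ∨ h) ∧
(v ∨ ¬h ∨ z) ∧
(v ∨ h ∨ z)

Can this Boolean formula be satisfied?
Yes

Yes, the formula is satisfiable.

One satisfying assignment is: h=True, z=True, v=False

Verification: With this assignment, all 12 clauses evaluate to true.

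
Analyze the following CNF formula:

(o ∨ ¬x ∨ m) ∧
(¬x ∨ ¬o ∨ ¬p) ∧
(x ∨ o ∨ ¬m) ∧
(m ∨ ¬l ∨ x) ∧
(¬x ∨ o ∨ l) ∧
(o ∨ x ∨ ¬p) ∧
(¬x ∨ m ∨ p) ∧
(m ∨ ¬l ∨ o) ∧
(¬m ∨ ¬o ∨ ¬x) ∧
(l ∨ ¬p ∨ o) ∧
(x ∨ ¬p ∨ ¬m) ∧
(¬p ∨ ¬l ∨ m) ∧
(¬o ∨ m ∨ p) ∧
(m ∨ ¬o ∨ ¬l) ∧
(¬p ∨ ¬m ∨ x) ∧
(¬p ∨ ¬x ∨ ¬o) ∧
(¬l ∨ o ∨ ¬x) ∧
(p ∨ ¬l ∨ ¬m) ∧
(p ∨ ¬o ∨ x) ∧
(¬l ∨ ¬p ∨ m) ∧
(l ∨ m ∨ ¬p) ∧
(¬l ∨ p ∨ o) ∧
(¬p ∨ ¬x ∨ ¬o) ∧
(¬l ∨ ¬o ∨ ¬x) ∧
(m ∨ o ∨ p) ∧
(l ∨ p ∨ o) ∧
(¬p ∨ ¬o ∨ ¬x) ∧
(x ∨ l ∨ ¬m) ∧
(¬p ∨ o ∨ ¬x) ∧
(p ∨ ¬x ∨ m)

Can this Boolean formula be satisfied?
No

No, the formula is not satisfiable.

No assignment of truth values to the variables can make all 30 clauses true simultaneously.

The formula is UNSAT (unsatisfiable).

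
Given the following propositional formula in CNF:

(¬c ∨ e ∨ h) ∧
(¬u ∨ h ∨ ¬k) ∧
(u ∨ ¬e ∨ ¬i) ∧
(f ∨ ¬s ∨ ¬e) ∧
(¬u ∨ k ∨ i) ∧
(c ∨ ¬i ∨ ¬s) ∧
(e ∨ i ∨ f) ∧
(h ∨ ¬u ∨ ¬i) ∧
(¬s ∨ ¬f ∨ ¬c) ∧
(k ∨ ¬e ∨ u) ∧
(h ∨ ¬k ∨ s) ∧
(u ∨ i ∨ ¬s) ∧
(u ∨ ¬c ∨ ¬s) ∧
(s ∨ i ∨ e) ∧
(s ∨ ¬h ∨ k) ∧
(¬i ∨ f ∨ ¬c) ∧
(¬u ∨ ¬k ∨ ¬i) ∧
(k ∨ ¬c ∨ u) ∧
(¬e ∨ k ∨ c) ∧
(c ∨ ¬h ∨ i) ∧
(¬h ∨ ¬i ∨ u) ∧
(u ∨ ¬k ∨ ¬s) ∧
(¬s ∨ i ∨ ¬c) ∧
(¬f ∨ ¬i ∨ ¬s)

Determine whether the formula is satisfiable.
Yes

Yes, the formula is satisfiable.

One satisfying assignment is: f=False, c=True, i=False, e=True, h=True, s=False, k=True, u=False

Verification: With this assignment, all 24 clauses evaluate to true.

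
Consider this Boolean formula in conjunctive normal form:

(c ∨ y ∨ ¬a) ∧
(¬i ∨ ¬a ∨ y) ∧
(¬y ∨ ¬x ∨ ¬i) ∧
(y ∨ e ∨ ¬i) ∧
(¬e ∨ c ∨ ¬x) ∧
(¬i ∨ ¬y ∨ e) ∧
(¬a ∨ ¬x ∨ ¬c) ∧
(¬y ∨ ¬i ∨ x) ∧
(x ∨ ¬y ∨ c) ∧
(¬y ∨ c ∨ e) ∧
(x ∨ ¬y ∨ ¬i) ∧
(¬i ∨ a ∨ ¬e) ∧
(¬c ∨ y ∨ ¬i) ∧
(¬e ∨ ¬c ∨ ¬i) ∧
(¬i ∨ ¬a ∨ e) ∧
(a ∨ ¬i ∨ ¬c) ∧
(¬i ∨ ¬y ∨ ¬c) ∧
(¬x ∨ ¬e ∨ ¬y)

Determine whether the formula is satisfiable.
Yes

Yes, the formula is satisfiable.

One satisfying assignment is: e=False, c=False, i=False, y=False, a=False, x=False

Verification: With this assignment, all 18 clauses evaluate to true.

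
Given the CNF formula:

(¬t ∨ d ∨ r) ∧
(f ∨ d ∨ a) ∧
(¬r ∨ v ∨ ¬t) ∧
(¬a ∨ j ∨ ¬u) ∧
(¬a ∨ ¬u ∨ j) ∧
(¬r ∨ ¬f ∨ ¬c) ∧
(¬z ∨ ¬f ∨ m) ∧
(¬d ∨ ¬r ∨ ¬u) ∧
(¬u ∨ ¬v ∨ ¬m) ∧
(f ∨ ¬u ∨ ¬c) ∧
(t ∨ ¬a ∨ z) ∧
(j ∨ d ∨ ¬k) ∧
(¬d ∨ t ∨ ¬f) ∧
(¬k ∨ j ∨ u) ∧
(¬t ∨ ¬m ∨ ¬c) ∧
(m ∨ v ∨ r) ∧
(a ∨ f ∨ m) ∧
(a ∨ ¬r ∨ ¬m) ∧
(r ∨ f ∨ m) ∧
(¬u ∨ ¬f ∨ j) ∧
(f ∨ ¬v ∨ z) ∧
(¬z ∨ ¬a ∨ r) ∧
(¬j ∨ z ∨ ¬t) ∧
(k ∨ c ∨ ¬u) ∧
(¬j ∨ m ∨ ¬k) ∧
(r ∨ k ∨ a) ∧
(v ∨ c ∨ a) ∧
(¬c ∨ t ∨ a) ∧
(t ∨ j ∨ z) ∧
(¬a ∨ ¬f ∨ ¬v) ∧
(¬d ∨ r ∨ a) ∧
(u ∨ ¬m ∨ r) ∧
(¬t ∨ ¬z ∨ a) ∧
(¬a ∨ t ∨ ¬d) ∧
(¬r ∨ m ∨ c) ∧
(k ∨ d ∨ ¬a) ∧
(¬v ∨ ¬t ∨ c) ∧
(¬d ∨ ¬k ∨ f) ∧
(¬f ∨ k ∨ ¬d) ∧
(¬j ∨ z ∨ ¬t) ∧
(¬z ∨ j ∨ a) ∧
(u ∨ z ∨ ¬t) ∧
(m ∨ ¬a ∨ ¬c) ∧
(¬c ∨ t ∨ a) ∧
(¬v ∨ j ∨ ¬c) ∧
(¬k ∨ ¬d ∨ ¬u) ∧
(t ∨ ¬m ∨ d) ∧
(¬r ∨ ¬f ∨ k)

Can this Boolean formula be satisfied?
No

No, the formula is not satisfiable.

No assignment of truth values to the variables can make all 48 clauses true simultaneously.

The formula is UNSAT (unsatisfiable).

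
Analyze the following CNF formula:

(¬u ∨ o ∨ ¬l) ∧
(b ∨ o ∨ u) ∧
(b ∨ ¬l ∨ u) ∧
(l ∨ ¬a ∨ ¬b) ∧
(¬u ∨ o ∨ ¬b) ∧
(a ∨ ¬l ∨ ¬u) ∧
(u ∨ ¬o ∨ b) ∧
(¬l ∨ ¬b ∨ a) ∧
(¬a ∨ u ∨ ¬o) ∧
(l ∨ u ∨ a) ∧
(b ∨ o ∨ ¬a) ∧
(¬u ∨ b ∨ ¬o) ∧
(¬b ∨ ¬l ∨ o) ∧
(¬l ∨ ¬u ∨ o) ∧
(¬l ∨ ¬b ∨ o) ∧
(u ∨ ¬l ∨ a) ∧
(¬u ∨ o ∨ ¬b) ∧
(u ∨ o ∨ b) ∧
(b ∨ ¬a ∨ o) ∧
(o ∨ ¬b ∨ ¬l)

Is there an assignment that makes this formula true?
Yes

Yes, the formula is satisfiable.

One satisfying assignment is: l=False, o=False, b=False, u=True, a=False

Verification: With this assignment, all 20 clauses evaluate to true.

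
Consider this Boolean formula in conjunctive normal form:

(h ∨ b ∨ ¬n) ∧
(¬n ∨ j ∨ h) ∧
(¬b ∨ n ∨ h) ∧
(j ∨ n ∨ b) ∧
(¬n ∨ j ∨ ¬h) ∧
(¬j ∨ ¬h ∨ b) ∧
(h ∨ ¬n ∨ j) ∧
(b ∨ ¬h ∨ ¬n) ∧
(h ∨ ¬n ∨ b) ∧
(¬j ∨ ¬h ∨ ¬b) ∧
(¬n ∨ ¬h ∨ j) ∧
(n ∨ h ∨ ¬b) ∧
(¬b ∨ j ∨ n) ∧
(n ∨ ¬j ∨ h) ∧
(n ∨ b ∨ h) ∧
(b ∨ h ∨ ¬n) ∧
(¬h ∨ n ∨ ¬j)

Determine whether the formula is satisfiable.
Yes

Yes, the formula is satisfiable.

One satisfying assignment is: n=True, j=True, b=True, h=False

Verification: With this assignment, all 17 clauses evaluate to true.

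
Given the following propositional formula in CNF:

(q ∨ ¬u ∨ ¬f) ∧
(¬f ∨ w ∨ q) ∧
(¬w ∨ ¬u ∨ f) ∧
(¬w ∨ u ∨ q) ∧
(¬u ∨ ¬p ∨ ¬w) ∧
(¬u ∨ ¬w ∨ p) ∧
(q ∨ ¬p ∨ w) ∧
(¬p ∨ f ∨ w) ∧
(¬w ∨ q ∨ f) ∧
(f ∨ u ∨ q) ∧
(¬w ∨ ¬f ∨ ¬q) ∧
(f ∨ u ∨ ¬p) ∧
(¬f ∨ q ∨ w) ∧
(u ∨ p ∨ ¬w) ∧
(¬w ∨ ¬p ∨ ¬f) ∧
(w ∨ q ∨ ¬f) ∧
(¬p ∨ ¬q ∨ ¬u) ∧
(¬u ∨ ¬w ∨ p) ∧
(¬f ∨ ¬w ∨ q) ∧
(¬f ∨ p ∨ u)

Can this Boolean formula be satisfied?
Yes

Yes, the formula is satisfiable.

One satisfying assignment is: p=False, u=False, w=False, f=False, q=True

Verification: With this assignment, all 20 clauses evaluate to true.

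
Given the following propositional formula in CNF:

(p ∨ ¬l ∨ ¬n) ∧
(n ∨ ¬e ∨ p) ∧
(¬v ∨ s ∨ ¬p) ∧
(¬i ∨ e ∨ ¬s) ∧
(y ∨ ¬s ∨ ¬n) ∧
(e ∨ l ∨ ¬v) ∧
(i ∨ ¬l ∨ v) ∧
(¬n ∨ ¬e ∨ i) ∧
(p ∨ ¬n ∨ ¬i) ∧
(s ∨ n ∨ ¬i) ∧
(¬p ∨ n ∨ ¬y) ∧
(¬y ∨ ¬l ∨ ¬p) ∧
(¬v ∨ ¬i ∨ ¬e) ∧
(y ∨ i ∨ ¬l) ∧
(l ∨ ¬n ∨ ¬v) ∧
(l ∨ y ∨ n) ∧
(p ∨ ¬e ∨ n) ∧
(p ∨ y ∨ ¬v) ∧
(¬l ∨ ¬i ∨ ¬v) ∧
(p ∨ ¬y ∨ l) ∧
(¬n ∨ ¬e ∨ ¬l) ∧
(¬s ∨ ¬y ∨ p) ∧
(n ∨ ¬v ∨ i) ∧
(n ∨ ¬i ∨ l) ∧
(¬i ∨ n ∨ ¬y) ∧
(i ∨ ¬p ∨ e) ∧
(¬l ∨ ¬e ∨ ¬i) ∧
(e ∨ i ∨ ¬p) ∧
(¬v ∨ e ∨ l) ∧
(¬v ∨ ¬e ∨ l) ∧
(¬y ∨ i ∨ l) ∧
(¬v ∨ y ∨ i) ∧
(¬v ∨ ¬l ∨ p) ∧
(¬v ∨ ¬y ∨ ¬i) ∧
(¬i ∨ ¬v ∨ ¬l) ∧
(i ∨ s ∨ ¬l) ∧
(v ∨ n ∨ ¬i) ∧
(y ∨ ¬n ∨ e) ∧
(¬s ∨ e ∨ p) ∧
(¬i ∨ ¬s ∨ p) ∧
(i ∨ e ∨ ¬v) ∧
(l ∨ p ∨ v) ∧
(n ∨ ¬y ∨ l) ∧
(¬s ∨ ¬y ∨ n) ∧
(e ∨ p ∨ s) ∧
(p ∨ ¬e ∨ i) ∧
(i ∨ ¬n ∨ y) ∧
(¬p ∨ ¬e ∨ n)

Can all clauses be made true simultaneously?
Yes

Yes, the formula is satisfiable.

One satisfying assignment is: i=True, n=True, l=False, s=False, v=False, p=True, y=False, e=True

Verification: With this assignment, all 48 clauses evaluate to true.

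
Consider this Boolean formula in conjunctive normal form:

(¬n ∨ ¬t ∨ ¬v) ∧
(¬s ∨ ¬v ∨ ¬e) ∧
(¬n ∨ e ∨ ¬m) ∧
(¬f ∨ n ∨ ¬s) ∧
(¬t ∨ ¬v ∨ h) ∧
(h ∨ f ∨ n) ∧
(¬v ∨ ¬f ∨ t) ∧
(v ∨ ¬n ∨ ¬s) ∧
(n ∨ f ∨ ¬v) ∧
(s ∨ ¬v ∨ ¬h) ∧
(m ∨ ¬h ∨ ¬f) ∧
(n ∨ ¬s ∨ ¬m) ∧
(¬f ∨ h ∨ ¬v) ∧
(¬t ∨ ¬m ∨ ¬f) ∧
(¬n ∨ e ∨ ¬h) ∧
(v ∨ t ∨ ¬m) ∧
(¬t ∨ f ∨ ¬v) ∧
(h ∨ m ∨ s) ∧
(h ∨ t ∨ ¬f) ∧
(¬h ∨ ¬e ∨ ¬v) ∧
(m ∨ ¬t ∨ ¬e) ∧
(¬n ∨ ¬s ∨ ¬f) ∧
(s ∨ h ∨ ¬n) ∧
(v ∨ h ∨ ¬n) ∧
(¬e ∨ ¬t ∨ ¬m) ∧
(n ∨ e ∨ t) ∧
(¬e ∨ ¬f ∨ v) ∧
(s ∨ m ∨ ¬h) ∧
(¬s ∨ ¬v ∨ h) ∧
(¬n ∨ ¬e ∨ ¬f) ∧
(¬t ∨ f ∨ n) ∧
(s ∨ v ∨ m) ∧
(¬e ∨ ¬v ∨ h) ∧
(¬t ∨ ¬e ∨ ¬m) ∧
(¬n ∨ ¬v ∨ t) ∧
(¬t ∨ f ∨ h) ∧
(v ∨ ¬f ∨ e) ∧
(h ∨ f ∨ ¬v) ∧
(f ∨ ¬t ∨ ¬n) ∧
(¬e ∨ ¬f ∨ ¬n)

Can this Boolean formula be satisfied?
Yes

Yes, the formula is satisfiable.

One satisfying assignment is: t=False, n=False, h=True, v=False, s=True, m=False, f=False, e=True

Verification: With this assignment, all 40 clauses evaluate to true.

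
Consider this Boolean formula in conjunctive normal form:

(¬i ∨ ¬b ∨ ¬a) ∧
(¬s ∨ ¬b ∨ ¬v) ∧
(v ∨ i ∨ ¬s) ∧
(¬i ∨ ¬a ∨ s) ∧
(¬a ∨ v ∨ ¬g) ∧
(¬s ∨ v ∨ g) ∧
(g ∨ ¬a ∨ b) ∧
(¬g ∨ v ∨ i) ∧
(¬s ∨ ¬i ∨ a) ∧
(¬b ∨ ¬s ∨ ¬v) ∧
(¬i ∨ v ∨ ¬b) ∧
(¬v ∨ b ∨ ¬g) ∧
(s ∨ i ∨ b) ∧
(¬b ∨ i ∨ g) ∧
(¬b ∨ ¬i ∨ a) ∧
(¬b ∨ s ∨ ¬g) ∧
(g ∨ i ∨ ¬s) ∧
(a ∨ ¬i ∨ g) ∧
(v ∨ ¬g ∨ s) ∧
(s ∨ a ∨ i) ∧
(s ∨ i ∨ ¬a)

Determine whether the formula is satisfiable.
No

No, the formula is not satisfiable.

No assignment of truth values to the variables can make all 21 clauses true simultaneously.

The formula is UNSAT (unsatisfiable).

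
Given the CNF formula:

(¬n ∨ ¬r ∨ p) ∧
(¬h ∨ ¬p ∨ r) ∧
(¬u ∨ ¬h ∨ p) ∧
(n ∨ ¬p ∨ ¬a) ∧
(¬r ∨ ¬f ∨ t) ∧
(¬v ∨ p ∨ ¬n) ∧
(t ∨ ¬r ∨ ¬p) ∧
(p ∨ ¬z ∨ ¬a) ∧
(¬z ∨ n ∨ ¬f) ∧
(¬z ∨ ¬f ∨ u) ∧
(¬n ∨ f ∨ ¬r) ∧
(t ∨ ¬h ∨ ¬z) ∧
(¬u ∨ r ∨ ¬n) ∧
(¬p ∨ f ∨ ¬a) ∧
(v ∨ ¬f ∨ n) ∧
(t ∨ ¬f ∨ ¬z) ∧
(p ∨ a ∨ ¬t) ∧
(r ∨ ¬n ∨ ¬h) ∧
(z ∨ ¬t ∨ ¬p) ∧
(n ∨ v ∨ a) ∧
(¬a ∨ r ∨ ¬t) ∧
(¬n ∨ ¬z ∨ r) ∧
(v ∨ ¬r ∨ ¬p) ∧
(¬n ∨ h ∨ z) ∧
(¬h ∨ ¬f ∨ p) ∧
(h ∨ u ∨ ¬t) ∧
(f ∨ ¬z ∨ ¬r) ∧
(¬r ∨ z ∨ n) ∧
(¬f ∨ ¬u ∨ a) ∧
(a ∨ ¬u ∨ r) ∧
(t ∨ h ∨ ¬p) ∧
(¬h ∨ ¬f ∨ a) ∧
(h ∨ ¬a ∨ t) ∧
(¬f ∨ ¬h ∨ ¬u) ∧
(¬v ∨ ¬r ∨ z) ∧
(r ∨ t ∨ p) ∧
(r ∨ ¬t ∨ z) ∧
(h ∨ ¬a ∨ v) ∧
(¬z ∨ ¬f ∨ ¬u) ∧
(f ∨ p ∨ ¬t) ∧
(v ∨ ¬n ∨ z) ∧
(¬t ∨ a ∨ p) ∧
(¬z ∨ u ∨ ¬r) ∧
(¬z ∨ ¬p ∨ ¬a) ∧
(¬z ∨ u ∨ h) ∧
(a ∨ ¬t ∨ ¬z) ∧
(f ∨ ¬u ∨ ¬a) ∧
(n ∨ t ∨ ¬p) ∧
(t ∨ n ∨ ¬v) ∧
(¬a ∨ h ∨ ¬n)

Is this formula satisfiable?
No

No, the formula is not satisfiable.

No assignment of truth values to the variables can make all 50 clauses true simultaneously.

The formula is UNSAT (unsatisfiable).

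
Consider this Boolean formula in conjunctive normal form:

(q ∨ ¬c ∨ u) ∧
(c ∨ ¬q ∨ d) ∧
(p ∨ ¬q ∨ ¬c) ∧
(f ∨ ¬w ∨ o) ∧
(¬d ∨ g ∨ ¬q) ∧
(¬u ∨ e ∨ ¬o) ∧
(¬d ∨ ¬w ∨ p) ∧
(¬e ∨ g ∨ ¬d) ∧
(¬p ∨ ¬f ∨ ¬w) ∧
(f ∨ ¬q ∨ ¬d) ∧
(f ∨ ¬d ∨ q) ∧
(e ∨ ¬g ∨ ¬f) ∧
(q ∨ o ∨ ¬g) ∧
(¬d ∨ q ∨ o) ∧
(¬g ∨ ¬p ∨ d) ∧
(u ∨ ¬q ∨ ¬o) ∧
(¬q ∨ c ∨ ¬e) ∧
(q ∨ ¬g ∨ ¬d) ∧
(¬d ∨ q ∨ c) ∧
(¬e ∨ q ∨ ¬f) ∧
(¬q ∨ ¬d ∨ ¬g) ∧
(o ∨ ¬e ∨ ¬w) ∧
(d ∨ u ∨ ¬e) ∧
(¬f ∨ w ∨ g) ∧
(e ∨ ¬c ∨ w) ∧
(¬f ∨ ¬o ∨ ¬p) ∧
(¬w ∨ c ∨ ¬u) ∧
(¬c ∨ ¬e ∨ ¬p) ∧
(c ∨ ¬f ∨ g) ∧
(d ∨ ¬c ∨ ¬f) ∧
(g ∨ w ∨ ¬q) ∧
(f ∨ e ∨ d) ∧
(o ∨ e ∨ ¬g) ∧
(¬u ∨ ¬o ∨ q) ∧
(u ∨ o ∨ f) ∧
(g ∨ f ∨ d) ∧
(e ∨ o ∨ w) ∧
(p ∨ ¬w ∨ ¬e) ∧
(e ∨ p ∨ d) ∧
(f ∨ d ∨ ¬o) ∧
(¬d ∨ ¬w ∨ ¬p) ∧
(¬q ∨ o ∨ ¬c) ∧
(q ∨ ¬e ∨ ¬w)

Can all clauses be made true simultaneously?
No

No, the formula is not satisfiable.

No assignment of truth values to the variables can make all 43 clauses true simultaneously.

The formula is UNSAT (unsatisfiable).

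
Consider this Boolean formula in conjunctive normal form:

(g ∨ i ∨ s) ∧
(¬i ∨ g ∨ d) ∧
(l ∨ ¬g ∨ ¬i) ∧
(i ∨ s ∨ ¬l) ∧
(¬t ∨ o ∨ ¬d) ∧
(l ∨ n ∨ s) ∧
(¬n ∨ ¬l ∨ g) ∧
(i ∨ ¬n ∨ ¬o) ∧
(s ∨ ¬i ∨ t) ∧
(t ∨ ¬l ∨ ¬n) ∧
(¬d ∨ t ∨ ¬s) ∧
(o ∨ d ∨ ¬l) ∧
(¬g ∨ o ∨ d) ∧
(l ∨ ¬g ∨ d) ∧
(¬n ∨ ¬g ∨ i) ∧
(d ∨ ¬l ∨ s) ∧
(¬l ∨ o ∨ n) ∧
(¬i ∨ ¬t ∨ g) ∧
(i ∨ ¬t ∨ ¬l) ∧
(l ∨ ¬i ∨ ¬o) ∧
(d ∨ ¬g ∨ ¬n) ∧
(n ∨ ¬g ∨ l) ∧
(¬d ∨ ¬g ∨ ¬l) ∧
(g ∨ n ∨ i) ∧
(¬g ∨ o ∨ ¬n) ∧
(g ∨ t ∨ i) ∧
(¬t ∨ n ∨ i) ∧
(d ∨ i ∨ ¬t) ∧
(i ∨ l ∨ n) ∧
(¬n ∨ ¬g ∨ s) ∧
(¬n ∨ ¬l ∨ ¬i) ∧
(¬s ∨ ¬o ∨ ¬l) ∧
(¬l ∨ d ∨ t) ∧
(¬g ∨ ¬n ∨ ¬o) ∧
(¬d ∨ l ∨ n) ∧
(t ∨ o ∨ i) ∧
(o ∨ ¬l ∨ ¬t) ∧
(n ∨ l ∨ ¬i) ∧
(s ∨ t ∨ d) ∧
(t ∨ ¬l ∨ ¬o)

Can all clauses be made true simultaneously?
No

No, the formula is not satisfiable.

No assignment of truth values to the variables can make all 40 clauses true simultaneously.

The formula is UNSAT (unsatisfiable).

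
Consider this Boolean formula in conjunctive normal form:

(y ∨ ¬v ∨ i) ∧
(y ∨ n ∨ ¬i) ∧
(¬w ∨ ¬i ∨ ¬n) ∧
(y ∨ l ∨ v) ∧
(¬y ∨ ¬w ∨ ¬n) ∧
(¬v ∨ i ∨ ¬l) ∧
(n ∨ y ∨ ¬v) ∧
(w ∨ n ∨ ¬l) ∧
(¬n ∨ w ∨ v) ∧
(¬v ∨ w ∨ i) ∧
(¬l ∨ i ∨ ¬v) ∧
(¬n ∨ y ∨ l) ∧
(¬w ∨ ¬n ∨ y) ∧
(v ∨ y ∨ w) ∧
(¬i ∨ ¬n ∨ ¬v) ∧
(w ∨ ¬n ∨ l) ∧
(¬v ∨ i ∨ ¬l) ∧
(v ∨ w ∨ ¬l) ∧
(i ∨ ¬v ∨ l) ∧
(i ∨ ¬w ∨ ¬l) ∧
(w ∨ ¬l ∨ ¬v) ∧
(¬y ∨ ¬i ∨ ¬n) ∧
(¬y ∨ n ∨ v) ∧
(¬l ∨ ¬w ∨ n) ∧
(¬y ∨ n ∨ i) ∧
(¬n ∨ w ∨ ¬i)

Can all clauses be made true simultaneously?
Yes

Yes, the formula is satisfiable.

One satisfying assignment is: y=True, n=False, l=False, w=False, v=True, i=True

Verification: With this assignment, all 26 clauses evaluate to true.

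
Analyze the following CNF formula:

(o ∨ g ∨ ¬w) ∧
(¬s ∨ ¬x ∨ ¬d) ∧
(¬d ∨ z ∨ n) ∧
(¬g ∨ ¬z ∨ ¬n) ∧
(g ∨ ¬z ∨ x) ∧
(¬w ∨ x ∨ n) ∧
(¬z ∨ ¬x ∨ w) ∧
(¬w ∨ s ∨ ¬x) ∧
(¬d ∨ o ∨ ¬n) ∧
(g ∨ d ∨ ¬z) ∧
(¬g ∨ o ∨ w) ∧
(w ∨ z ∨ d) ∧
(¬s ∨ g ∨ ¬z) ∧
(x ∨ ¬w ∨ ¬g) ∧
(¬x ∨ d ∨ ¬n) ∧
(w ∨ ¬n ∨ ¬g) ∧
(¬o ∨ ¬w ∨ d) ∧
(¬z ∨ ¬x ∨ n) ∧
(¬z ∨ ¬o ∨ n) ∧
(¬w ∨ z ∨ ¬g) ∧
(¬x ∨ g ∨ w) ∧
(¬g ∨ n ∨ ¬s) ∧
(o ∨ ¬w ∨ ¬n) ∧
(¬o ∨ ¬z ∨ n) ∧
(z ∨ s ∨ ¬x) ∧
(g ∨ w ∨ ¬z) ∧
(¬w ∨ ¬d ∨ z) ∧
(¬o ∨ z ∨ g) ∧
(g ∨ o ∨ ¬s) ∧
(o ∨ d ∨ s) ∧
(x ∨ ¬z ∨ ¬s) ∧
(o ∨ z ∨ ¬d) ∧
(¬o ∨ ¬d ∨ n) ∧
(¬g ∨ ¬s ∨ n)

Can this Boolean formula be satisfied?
No

No, the formula is not satisfiable.

No assignment of truth values to the variables can make all 34 clauses true simultaneously.

The formula is UNSAT (unsatisfiable).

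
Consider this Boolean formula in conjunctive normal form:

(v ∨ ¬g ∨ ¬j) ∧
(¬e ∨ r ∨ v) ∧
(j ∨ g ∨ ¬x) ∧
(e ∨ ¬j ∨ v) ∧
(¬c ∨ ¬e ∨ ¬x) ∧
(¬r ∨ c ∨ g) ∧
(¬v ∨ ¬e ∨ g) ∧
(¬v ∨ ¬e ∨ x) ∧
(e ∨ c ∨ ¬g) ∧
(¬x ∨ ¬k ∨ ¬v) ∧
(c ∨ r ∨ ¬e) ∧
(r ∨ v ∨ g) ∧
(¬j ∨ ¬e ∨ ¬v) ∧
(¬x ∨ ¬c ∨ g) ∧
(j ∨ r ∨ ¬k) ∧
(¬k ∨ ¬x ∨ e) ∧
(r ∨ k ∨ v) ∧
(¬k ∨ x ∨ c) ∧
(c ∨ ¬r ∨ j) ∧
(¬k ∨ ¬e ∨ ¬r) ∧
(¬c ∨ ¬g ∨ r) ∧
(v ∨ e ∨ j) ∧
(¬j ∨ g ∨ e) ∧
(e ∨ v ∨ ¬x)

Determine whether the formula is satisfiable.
Yes

Yes, the formula is satisfiable.

One satisfying assignment is: c=False, j=False, k=False, e=False, r=False, v=True, g=False, x=False

Verification: With this assignment, all 24 clauses evaluate to true.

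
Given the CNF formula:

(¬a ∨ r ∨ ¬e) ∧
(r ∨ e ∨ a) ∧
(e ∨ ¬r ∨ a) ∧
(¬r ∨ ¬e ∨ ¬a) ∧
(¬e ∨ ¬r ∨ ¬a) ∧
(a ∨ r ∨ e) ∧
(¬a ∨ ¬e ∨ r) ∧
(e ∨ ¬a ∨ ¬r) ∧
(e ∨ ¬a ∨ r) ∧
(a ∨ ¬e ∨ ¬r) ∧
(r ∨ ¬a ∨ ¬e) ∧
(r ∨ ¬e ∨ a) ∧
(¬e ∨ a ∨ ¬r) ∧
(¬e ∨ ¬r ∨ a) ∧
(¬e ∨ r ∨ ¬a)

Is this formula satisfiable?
No

No, the formula is not satisfiable.

No assignment of truth values to the variables can make all 15 clauses true simultaneously.

The formula is UNSAT (unsatisfiable).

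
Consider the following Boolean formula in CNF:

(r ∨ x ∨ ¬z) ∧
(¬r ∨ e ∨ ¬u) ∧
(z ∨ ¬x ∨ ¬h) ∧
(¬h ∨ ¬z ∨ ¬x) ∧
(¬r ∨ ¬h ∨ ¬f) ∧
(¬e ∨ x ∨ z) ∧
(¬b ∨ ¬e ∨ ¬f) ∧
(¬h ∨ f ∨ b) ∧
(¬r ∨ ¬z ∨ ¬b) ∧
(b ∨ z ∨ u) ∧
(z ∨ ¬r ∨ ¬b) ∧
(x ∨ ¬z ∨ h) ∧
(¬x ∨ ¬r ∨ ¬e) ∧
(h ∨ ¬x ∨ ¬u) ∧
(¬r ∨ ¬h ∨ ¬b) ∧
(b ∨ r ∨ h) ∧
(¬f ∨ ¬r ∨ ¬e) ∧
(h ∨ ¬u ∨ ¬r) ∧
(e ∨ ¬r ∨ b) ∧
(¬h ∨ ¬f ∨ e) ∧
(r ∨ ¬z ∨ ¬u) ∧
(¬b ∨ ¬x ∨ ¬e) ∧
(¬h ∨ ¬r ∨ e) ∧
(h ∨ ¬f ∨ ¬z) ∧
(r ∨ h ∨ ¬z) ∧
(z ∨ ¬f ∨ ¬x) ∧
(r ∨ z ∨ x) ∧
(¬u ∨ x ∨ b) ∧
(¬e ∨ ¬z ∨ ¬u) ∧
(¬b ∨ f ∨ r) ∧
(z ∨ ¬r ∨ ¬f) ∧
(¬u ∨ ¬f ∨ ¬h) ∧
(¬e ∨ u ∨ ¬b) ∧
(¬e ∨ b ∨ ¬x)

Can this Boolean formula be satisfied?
No

No, the formula is not satisfiable.

No assignment of truth values to the variables can make all 34 clauses true simultaneously.

The formula is UNSAT (unsatisfiable).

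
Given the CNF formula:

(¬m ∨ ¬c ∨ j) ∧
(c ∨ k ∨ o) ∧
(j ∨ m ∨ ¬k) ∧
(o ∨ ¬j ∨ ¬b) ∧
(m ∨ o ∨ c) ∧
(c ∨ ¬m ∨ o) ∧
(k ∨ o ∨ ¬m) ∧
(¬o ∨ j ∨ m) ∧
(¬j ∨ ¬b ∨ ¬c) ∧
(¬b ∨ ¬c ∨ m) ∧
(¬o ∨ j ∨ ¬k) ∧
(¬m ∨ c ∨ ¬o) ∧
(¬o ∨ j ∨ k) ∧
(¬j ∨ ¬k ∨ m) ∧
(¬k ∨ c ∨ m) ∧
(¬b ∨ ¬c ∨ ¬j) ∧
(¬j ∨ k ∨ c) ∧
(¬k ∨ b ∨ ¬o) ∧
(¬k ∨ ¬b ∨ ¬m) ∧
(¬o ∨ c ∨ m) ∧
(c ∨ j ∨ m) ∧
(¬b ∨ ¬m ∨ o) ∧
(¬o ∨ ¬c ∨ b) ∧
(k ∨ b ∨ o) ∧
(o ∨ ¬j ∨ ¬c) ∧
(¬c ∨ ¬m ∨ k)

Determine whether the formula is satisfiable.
No

No, the formula is not satisfiable.

No assignment of truth values to the variables can make all 26 clauses true simultaneously.

The formula is UNSAT (unsatisfiable).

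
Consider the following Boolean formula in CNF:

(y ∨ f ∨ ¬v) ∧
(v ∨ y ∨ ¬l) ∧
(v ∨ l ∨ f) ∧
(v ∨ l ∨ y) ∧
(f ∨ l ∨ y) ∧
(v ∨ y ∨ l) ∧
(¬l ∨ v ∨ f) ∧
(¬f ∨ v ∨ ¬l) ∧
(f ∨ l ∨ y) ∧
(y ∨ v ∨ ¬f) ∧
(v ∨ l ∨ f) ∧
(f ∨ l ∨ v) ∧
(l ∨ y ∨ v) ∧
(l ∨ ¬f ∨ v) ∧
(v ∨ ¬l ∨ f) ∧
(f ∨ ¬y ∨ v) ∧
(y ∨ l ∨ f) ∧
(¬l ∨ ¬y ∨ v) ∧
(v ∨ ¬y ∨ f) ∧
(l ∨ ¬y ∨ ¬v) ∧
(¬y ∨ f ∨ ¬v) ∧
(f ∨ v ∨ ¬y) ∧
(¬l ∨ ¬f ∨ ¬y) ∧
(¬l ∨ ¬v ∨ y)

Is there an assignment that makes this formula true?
Yes

Yes, the formula is satisfiable.

One satisfying assignment is: f=True, y=False, v=True, l=False

Verification: With this assignment, all 24 clauses evaluate to true.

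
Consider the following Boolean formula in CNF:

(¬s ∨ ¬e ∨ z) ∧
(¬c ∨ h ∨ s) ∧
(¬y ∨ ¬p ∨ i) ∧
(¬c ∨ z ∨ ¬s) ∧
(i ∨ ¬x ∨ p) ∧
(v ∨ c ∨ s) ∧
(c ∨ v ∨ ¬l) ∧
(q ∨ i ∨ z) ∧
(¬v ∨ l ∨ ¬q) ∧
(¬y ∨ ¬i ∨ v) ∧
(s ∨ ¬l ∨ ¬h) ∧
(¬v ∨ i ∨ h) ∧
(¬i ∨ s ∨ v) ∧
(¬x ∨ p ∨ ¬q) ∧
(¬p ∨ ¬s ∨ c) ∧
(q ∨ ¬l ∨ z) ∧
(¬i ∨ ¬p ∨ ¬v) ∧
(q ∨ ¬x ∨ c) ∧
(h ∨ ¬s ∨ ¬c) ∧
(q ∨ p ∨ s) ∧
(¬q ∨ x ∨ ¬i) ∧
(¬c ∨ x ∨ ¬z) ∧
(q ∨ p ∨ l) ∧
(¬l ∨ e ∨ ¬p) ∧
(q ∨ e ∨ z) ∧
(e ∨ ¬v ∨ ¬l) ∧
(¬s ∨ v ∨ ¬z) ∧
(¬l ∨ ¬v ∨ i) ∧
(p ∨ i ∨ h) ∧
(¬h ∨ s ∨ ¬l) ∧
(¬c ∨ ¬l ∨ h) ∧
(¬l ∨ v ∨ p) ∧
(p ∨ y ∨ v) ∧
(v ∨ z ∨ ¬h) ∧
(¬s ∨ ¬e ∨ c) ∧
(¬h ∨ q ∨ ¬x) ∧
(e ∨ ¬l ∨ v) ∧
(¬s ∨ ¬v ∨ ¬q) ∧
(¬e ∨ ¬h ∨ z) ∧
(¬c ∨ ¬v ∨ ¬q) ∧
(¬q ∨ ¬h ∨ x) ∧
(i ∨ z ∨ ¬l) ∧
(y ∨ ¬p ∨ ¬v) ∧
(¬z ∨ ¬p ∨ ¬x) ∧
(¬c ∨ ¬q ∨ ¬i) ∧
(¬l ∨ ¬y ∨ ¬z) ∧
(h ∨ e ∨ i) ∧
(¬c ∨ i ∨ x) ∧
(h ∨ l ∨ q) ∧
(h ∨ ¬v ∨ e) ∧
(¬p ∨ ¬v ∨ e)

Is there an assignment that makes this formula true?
No

No, the formula is not satisfiable.

No assignment of truth values to the variables can make all 51 clauses true simultaneously.

The formula is UNSAT (unsatisfiable).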